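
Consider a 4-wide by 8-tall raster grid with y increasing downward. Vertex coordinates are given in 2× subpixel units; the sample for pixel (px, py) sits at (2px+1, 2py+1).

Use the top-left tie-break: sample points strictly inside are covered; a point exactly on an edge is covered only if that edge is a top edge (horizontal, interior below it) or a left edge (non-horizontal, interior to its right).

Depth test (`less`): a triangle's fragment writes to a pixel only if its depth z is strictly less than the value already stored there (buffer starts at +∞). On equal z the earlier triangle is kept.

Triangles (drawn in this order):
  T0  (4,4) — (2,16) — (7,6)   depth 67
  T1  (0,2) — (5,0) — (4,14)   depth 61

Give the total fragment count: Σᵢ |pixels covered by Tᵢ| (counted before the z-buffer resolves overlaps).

T0:
  2·area = 40  (B↔C swapped to make it positive)
  edge (4, 4)→(7, 6): d=(3,2) right/bottom  bias=-1
  edge (7, 6)→(2, 16): d=(-5,10) right/bottom  bias=-1
  edge (2, 16)→(4, 4): d=(2,-12) top-left  bias=+0
    (2,2)@(5, 5): e=[1,25,14] → █
    (3,2)@(7, 5): e=[-3,5,38] → ·
    (2,3)@(5, 7): e=[7,15,18] → █
    (3,3)@(7, 7): e=[3,-5,42] → ·
    (2,4)@(5, 9): e=[13,5,22] → █
    (3,4)@(7, 9): e=[9,-15,46] → ·
    (1,5)@(3, 11): e=[23,15,2] → █
    (2,5)@(5, 11): e=[19,-5,26] → ·
    (1,6)@(3, 13): e=[29,5,6] → █
    (2,6)@(5, 13): e=[25,-15,30] → ·
    (1,7)@(3, 15): e=[35,-5,10] → ·
  covered (5 px):
    · · · ·
    · · · ·
    · · █ ·
    · · █ ·
    · · █ ·
    · █ · ·
    · █ · ·
    · · · ·
T1:
  2·area = 68
  edge (0, 2)→(5, 0): d=(5,-2) top-left  bias=+0
  edge (5, 0)→(4, 14): d=(-1,14) right/bottom  bias=-1
  edge (4, 14)→(0, 2): d=(-4,-12) top-left  bias=+0
    (1,0)@(3, 1): e=[1,27,40] → █
    (2,0)@(5, 1): e=[5,-1,64] → ·
    (0,1)@(1, 3): e=[7,53,8] → █
    (2,1)@(5, 3): e=[15,-3,56] → ·
    (0,2)@(1, 5): e=[17,51,0] → █  [on edge]
    (2,2)@(5, 5): e=[25,-5,48] → ·
    (0,3)@(1, 7): e=[27,49,-8] → ·
    (1,3)@(3, 7): e=[31,21,16] → █
    (2,3)@(5, 7): e=[35,-7,40] → ·
    (1,4)@(3, 9): e=[41,19,8] → █
    (2,4)@(5, 9): e=[45,-9,32] → ·
    (1,5)@(3, 11): e=[51,17,0] → █  [on edge]
  covered (8 px):
    · █ · ·
    █ █ · ·
    █ █ · ·
    · █ · ·
    · █ · ·
    · █ · ·
    · · · ·
    · · · ·

Final: 13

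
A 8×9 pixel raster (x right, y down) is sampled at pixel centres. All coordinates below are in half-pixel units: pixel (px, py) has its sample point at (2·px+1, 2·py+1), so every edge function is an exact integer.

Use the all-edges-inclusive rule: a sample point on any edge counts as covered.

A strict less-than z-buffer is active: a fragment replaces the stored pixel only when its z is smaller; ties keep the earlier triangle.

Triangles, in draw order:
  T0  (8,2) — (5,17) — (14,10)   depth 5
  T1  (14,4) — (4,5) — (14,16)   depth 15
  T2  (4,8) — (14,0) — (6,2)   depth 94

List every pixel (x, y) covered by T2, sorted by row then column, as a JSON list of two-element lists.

T0:
  2·area = 114  (B↔C swapped to make it positive)
  edge (8, 2)→(14, 10): d=(6,8) inclusive
  edge (14, 10)→(5, 17): d=(-9,7) inclusive
  edge (5, 17)→(8, 2): d=(3,-15) inclusive
    (4,2)@(9, 5): e=[10,80,24] → █
    (5,2)@(11, 5): e=[-6,66,54] → ·
    (3,3)@(7, 7): e=[38,76,0] → █  [on edge]
    (5,3)@(11, 7): e=[6,48,60] → █
    (6,3)@(13, 7): e=[-10,34,90] → ·
    (3,4)@(7, 9): e=[50,58,6] → █
    (6,4)@(13, 9): e=[2,16,96] → █
    (7,4)@(15, 9): e=[-14,2,126] → ·
    (3,5)@(7, 11): e=[62,40,12] → █
    (6,5)@(13, 11): e=[14,-2,102] → ·
    (3,6)@(7, 13): e=[74,22,18] → █
    (5,6)@(11, 13): e=[42,-6,78] → ·
    (2,8)@(5, 17): e=[114,0,0] → █  [on edge]
  covered (15 px):
    · · · · · · · ·
    · · · · · · · ·
    · · · · █ · · ·
    · · · █ █ █ · ·
    · · · █ █ █ █ ·
    · · · █ █ █ · ·
    · · · █ █ · · ·
    · · · █ · · · ·
    · · █ · · · · ·
T1:
  2·area = 120  (B↔C swapped to make it positive)
  edge (14, 4)→(14, 16): d=(0,12) inclusive
  edge (14, 16)→(4, 5): d=(-10,-11) inclusive
  edge (4, 5)→(14, 4): d=(10,-1) inclusive
    (2,2)@(5, 5): e=[108,11,1] → █
    (3,2)@(7, 5): e=[84,33,3] → █
    (4,2)@(9, 5): e=[60,55,5] → █
    (5,2)@(11, 5): e=[36,77,7] → █
    (6,2)@(13, 5): e=[12,99,9] → █
    (7,2)@(15, 5): e=[-12,121,11] → ·
    (2,3)@(5, 7): e=[108,-9,21] → ·
    (3,3)@(7, 7): e=[84,13,23] → █
    (7,3)@(15, 7): e=[-12,101,31] → ·
    (3,4)@(7, 9): e=[84,-7,43] → ·
    (4,4)@(9, 9): e=[60,15,45] → █
    (7,4)@(15, 9): e=[-12,81,51] → ·
  covered (15 px):
    · · · · · · · ·
    · · · · · · · ·
    · · █ █ █ █ █ ·
    · · · █ █ █ █ ·
    · · · · █ █ █ ·
    · · · · · █ █ ·
    · · · · · · █ ·
    · · · · · · · ·
    · · · · · · · ·
T2:
  2·area = 44  (B↔C swapped to make it positive)
  edge (4, 8)→(6, 2): d=(2,-6) inclusive
  edge (6, 2)→(14, 0): d=(8,-2) inclusive
  edge (14, 0)→(4, 8): d=(-10,8) inclusive
    (5,0)@(11, 1): e=[28,2,14] → █
    (6,0)@(13, 1): e=[40,6,-2] → ·
    (3,1)@(7, 3): e=[8,10,26] → █
    (4,1)@(9, 3): e=[20,14,10] → █
    (5,1)@(11, 3): e=[32,18,-6] → ·
    (2,2)@(5, 5): e=[0,22,22] → █  [on edge]
    (4,2)@(9, 5): e=[24,30,-10] → ·
    (2,3)@(5, 7): e=[4,38,2] → █
    (3,3)@(7, 7): e=[16,42,-14] → ·
    (2,4)@(5, 9): e=[8,54,-18] → ·
    (1,5)@(3, 11): e=[0,66,-22] → ·  [on edge]
    (0,8)@(1, 17): e=[0,110,-66] → ·  [on edge]
  covered (6 px):
    · · · · · █ · ·
    · · · █ █ · · ·
    · · █ █ · · · ·
    · · █ · · · · ·
    · · · · · · · ·
    · · · · · · · ·
    · · · · · · · ·
    · · · · · · · ·
    · · · · · · · ·

Result: [[5,0],[3,1],[4,1],[2,2],[3,2],[2,3]]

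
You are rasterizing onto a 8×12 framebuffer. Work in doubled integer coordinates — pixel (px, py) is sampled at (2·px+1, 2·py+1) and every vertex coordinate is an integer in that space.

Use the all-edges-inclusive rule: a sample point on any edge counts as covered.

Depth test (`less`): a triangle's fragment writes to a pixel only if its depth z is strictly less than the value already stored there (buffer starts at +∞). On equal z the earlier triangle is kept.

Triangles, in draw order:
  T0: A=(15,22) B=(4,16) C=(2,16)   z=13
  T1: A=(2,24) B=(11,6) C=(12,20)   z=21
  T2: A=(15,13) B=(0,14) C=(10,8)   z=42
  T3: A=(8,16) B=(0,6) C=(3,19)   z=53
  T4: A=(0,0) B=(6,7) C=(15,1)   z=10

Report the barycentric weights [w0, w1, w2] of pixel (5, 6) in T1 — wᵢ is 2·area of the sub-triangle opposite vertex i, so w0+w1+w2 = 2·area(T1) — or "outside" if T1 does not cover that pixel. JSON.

T0:
  2·area = 12  (B↔C swapped to make it positive)
  edge (15, 22)→(2, 16): d=(-13,-6) inclusive
  edge (2, 16)→(4, 16): d=(2,0) inclusive
  edge (4, 16)→(15, 22): d=(11,6) inclusive
    (2,8)@(5, 17): e=[5,2,5] → X
    (3,8)@(7, 17): e=[17,2,-7] → .
    (2,9)@(5, 19): e=[-21,6,27] → .
    (4,9)@(9, 19): e=[3,6,3] → X
    (5,9)@(11, 19): e=[15,6,-9] → .
    (4,10)@(9, 21): e=[-23,10,25] → .
    (6,10)@(13, 21): e=[1,10,1] → X
    (7,10)@(15, 21): e=[13,10,-11] → .
    (6,11)@(13, 23): e=[-25,14,23] → .
  covered (3 px):
    . . . . . . . .
    . . . . . . . .
    . . . . . . . .
    . . . . . . . .
    . . . . . . . .
    . . . . . . . .
    . . . . . . . .
    . . . . . . . .
    . . X . . . . .
    . . . . X . . .
    . . . . . . X .
    . . . . . . . .
T1:
  2·area = 144
  edge (2, 24)→(11, 6): d=(9,-18) inclusive
  edge (11, 6)→(12, 20): d=(1,14) inclusive
  edge (12, 20)→(2, 24): d=(-10,4) inclusive
    (5,3)@(11, 7): e=[9,1,134] → X
    (6,3)@(13, 7): e=[45,-27,126] → .
    (5,4)@(11, 9): e=[27,3,114] → X
    (6,4)@(13, 9): e=[63,-25,106] → .
    (4,5)@(9, 11): e=[9,33,102] → X
    (6,5)@(13, 11): e=[81,-23,86] → .
    (4,6)@(9, 13): e=[27,35,82] → X
    (6,6)@(13, 13): e=[99,-21,66] → .
    (3,7)@(7, 15): e=[9,65,70] → X
    (6,7)@(13, 15): e=[117,-19,46] → .
    (3,8)@(7, 17): e=[27,67,50] → X
    (6,8)@(13, 17): e=[135,-17,26] → .
  covered (20 px):
    . . . . . . . .
    . . . . . . . .
    . . . . . . . .
    . . . . . X . .
    . . . . . X . .
    . . . . X X . .
    . . . . X X . .
    . . . X X X . .
    . . . X X X . .
    . . X X X X . .
    . . X X X . . .
    . X . . . . . .
T2:
  2·area = 80
  edge (15, 13)→(0, 14): d=(-15,1) inclusive
  edge (0, 14)→(10, 8): d=(10,-6) inclusive
  edge (10, 8)→(15, 13): d=(5,5) inclusive
    (1,0)@(3, 1): e=[192,-112,0] → .  [on edge]
    (2,1)@(5, 3): e=[160,-80,0] → .  [on edge]
    (3,2)@(7, 5): e=[128,-48,0] → .  [on edge]
    (7,2)@(15, 5): e=[120,0,-40] → .  [on edge]
    (4,3)@(9, 7): e=[96,-16,0] → .  [on edge]
    (4,4)@(9, 9): e=[66,4,10] → X
    (5,4)@(11, 9): e=[64,16,0] → X  [on edge]
    (6,4)@(13, 9): e=[62,28,-10] → .
    (2,5)@(5, 11): e=[40,0,40] → X  [on edge]
    (3,5)@(7, 11): e=[38,12,30] → X
    (6,5)@(13, 11): e=[32,48,0] → X  [on edge]
    (7,5)@(15, 11): e=[30,60,-10] → .
    (7,6)@(15, 13): e=[0,80,0] → X  [on edge]
  covered (14 px):
    . . . . . . . .
    . . . . . . . .
    . . . . . . . .
    . . . . . . . .
    . . . . X X . .
    . . X X X X X .
    . X X X X X X X
    . . . . . . . .
    . . . . . . . .
    . . . . . . . .
    . . . . . . . .
    . . . . . . . .
T3:
  2·area = 74  (B↔C swapped to make it positive)
  edge (8, 16)→(3, 19): d=(-5,3) inclusive
  edge (3, 19)→(0, 6): d=(-3,-13) inclusive
  edge (0, 6)→(8, 16): d=(8,10) inclusive
    (0,4)@(1, 9): e=[56,4,14] → X
    (1,4)@(3, 9): e=[50,30,-6] → .
    (0,5)@(1, 11): e=[46,-2,30] → .
    (1,5)@(3, 11): e=[40,24,10] → X
    (2,5)@(5, 11): e=[34,50,-10] → .
    (1,6)@(3, 13): e=[30,18,26] → X
    (2,6)@(5, 13): e=[24,44,6] → X
    (3,6)@(7, 13): e=[18,70,-14] → .
    (6,6)@(13, 13): e=[0,148,-74] → .  [on edge]
    (1,7)@(3, 15): e=[20,12,42] → X
    (3,7)@(7, 15): e=[8,64,2] → X
    (4,7)@(9, 15): e=[2,90,-18] → .
    (1,9)@(3, 19): e=[0,0,74] → X  [on edge]
  covered (10 px):
    . . . . . . . .
    . . . . . . . .
    . . . . . . . .
    . . . . . . . .
    X . . . . . . .
    . X . . . . . .
    . X X . . . . .
    . X X X . . . .
    . X X . . . . .
    . X . . . . . .
    . . . . . . . .
    . . . . . . . .
T4:
  2·area = 99  (B↔C swapped to make it positive)
  edge (0, 0)→(15, 1): d=(15,1) inclusive
  edge (15, 1)→(6, 7): d=(-9,6) inclusive
  edge (6, 7)→(0, 0): d=(-6,-7) inclusive
    (0,0)@(1, 1): e=[14,84,1] → X
    (1,0)@(3, 1): e=[12,72,15] → X
    (2,0)@(5, 1): e=[10,60,29] → X
    (3,0)@(7, 1): e=[8,48,43] → X
    (4,0)@(9, 1): e=[6,36,57] → X
    (5,0)@(11, 1): e=[4,24,71] → X
    (6,0)@(13, 1): e=[2,12,85] → X
    (7,0)@(15, 1): e=[0,0,99] → X  [on edge]
    (0,1)@(1, 3): e=[44,66,-11] → .
    (1,1)@(3, 3): e=[42,54,3] → X
    (6,1)@(13, 3): e=[32,-6,73] → .
    (7,1)@(15, 3): e=[30,-18,87] → .
    (4,2)@(9, 5): e=[66,0,33] → X  [on edge]
    (1,4)@(3, 9): e=[132,0,-33] → .  [on edge]
  covered (16 px):
    X X X X X X X X
    . X X X X X . .
    . . X X X . . .
    . . . . . . . .
    . . . . . . . .
    . . . . . . . .
    . . . . . . . .
    . . . . . . . .
    . . . . . . . .
    . . . . . . . .
    . . . . . . . .
    . . . . . . . .

Result: [7,74,63]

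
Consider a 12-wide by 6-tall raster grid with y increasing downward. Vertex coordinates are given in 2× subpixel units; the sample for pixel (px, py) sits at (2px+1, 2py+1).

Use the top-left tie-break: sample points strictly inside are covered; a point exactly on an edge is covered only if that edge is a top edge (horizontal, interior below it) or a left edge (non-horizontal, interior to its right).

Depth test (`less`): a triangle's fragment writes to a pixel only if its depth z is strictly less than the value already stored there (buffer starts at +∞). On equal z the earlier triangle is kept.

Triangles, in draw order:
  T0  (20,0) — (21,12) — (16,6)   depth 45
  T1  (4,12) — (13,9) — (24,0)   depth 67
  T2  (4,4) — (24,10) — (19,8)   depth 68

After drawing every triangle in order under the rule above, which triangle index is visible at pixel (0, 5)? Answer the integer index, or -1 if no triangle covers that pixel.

T0:
  2·area = 54
  edge (20, 0)→(21, 12): d=(1,12) right/bottom  bias=-1
  edge (21, 12)→(16, 6): d=(-5,-6) top-left  bias=+0
  edge (16, 6)→(20, 0): d=(4,-6) top-left  bias=+0
    (9,1)@(19, 3): e=[15,33,6] → █
    (10,1)@(21, 3): e=[-9,45,18] → ·
    (8,2)@(17, 5): e=[41,11,2] → █
    (10,2)@(21, 5): e=[-7,35,26] → ·
    (8,3)@(17, 7): e=[43,1,10] → █
    (10,3)@(21, 7): e=[-5,25,34] → ·
    (8,4)@(17, 9): e=[45,-9,18] → ·
    (9,4)@(19, 9): e=[21,3,30] → █
    (10,4)@(21, 9): e=[-3,15,42] → ·
    (9,5)@(19, 11): e=[23,-7,38] → ·
  covered (6 px):
    · · · · · · · · · · · ·
    · · · · · · · · · █ · ·
    · · · · · · · · █ █ · ·
    · · · · · · · · █ █ · ·
    · · · · · · · · · █ · ·
    · · · · · · · · · · · ·
T1:
  2·area = 48  (B↔C swapped to make it positive)
  edge (4, 12)→(24, 0): d=(20,-12) top-left  bias=+0
  edge (24, 0)→(13, 9): d=(-11,9) right/bottom  bias=-1
  edge (13, 9)→(4, 12): d=(-9,3) right/bottom  bias=-1
    (9,1)@(19, 3): e=[0,12,36] → █  [on edge]
    (10,1)@(21, 3): e=[24,-6,30] → ·
    (8,2)@(17, 5): e=[16,8,24] → █
    (9,2)@(19, 5): e=[40,-10,18] → ·
    (6,3)@(13, 7): e=[8,22,18] → █
    (7,3)@(15, 7): e=[32,4,12] → █
    (8,3)@(17, 7): e=[56,-14,6] → ·
    (9,3)@(19, 7): e=[80,-32,0] → ·  [on edge]
    (4,4)@(9, 9): e=[0,36,12] → █  [on edge]
    (5,4)@(11, 9): e=[24,18,6] → █
    (6,4)@(13, 9): e=[48,0,0] → ·  [on edge]
    (7,4)@(15, 9): e=[72,-18,-6] → ·
    (3,5)@(7, 11): e=[16,32,0] → ·  [on edge]
  covered (6 px):
    · · · · · · · · · · · ·
    · · · · · · · · · █ · ·
    · · · · · · · · █ · · ·
    · · · · · · █ █ · · · ·
    · · · · █ █ · · · · · ·
    · · · · · · · · · · · ·
T2:
  2·area = 10  (B↔C swapped to make it positive)
  edge (4, 4)→(19, 8): d=(15,4) right/bottom  bias=-1
  edge (19, 8)→(24, 10): d=(5,2) right/bottom  bias=-1
  edge (24, 10)→(4, 4): d=(-20,-6) top-left  bias=+0
    (7,3)@(15, 7): e=[1,3,6] → █
    (8,3)@(17, 7): e=[-7,-1,18] → ·
    (7,4)@(15, 9): e=[31,13,-34] → ·
    (10,4)@(21, 9): e=[7,1,2] → █
    (11,4)@(23, 9): e=[-1,-3,14] → ·
    (10,5)@(21, 11): e=[37,11,-38] → ·
  covered (2 px):
    · · · · · · · · · · · ·
    · · · · · · · · · · · ·
    · · · · · · · · · · · ·
    · · · · · · · █ · · · ·
    · · · · · · · · · · █ ·
    · · · · · · · · · · · ·

Z-buffer (winner per pixel, '.' = empty):
  . . . . . . . . . . . .
  . . . . . . . . . 0 . .
  . . . . . . . . 0 0 . .
  . . . . . . 1 1 0 0 . .
  . . . . 1 1 . . . 0 2 .
  . . . . . . . . . . . .

Result: -1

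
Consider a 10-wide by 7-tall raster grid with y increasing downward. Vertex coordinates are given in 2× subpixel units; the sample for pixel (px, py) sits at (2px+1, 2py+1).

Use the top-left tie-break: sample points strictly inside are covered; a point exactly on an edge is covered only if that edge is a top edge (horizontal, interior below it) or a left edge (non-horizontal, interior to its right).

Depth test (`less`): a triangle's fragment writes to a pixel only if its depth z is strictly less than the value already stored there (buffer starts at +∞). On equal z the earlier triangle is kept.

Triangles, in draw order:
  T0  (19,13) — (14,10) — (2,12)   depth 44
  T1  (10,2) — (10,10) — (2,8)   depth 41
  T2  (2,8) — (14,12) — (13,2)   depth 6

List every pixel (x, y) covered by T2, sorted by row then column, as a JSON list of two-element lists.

T0:
  2·area = 46  (B↔C swapped to make it positive)
  edge (19, 13)→(2, 12): d=(-17,-1) top-left  bias=+0
  edge (2, 12)→(14, 10): d=(12,-2) top-left  bias=+0
  edge (14, 10)→(19, 13): d=(5,3) right/bottom  bias=-1
    (4,3)@(9, 7): e=[92,-46,0] → ·  [on edge]
    (4,5)@(9, 11): e=[24,2,20] → █
    (5,5)@(11, 11): e=[26,6,14] → █
    (6,5)@(13, 11): e=[28,10,8] → █
    (7,5)@(15, 11): e=[30,14,2] → █
    (8,5)@(17, 11): e=[32,18,-4] → ·
    (4,6)@(9, 13): e=[-10,26,30] → ·
    (5,6)@(11, 13): e=[-8,30,24] → ·
    (6,6)@(13, 13): e=[-6,34,18] → ·
    (7,6)@(15, 13): e=[-4,38,12] → ·
    (9,6)@(19, 13): e=[0,46,0] → ·  [on edge]
  covered (4 px):
    · · · · · · · · · ·
    · · · · · · · · · ·
    · · · · · · · · · ·
    · · · · · · · · · ·
    · · · · · · · · · ·
    · · · · █ █ █ █ · ·
    · · · · · · · · · ·
T1:
  2·area = 64
  edge (10, 2)→(10, 10): d=(0,8) right/bottom  bias=-1
  edge (10, 10)→(2, 8): d=(-8,-2) top-left  bias=+0
  edge (2, 8)→(10, 2): d=(8,-6) top-left  bias=+0
    (4,1)@(9, 3): e=[8,54,2] → █
    (5,1)@(11, 3): e=[-8,58,14] → ·
    (3,2)@(7, 5): e=[24,34,6] → █
    (5,2)@(11, 5): e=[-8,42,30] → ·
    (2,3)@(5, 7): e=[40,14,10] → █
    (5,3)@(11, 7): e=[-8,26,46] → ·
    (2,4)@(5, 9): e=[40,-2,26] → ·
    (3,4)@(7, 9): e=[24,2,38] → █
    (5,4)@(11, 9): e=[-8,10,62] → ·
    (3,5)@(7, 11): e=[24,-14,54] → ·
    (4,5)@(9, 11): e=[8,-10,66] → ·
  covered (8 px):
    · · · · · · · · · ·
    · · · · █ · · · · ·
    · · · █ █ · · · · ·
    · · █ █ █ · · · · ·
    · · · █ █ · · · · ·
    · · · · · · · · · ·
    · · · · · · · · · ·
T2:
  2·area = 116  (B↔C swapped to make it positive)
  edge (2, 8)→(13, 2): d=(11,-6) top-left  bias=+0
  edge (13, 2)→(14, 12): d=(1,10) right/bottom  bias=-1
  edge (14, 12)→(2, 8): d=(-12,-4) top-left  bias=+0
    (6,1)@(13, 3): e=[11,1,104] → █
    (7,1)@(15, 3): e=[23,-19,112] → ·
    (4,2)@(9, 5): e=[9,43,64] → █
    (5,2)@(11, 5): e=[21,23,72] → █
    (7,2)@(15, 5): e=[45,-17,88] → ·
    (2,3)@(5, 7): e=[7,85,24] → █
    (3,3)@(7, 7): e=[19,65,32] → █
    (7,3)@(15, 7): e=[67,-15,64] → ·
    (2,4)@(5, 9): e=[29,87,0] → █  [on edge]
    (7,4)@(15, 9): e=[89,-13,40] → ·
    (2,5)@(5, 11): e=[51,89,-24] → ·
    (3,5)@(7, 11): e=[63,69,-16] → ·
    (5,5)@(11, 11): e=[87,29,0] → █  [on edge]
    (8,6)@(17, 13): e=[145,-29,0] → ·  [on edge]
  covered (16 px):
    · · · · · · · · · ·
    · · · · · · █ · · ·
    · · · · █ █ █ · · ·
    · · █ █ █ █ █ · · ·
    · · █ █ █ █ █ · · ·
    · · · · · █ █ · · ·
    · · · · · · · · · ·

Result: [[6,1],[4,2],[5,2],[6,2],[2,3],[3,3],[4,3],[5,3],[6,3],[2,4],[3,4],[4,4],[5,4],[6,4],[5,5],[6,5]]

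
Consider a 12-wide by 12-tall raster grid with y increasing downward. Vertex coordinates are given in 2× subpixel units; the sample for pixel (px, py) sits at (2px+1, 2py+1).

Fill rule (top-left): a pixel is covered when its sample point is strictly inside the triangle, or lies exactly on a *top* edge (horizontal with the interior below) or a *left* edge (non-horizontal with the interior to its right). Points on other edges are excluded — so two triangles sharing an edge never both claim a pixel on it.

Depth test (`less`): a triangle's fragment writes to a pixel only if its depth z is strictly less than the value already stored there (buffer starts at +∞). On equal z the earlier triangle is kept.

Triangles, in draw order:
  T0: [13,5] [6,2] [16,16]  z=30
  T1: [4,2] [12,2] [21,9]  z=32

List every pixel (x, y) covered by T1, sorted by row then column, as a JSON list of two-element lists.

T0:
  2·area = 68  (B↔C swapped to make it positive)
  edge (13, 5)→(16, 16): d=(3,11) right/bottom  bias=-1
  edge (16, 16)→(6, 2): d=(-10,-14) top-left  bias=+0
  edge (6, 2)→(13, 5): d=(7,3) right/bottom  bias=-1
    (3,1)@(7, 3): e=[60,4,4] → #
    (4,1)@(9, 3): e=[38,32,-2] → ·
    (3,2)@(7, 5): e=[66,-16,18] → ·
    (4,2)@(9, 5): e=[44,12,12] → #
    (5,2)@(11, 5): e=[22,40,6] → #
    (6,2)@(13, 5): e=[0,68,0] → ·  [on edge]
    (4,3)@(9, 7): e=[50,-8,26] → ·
    (5,3)@(11, 7): e=[28,20,20] → #
    (6,3)@(13, 7): e=[6,48,14] → #
    (7,3)@(15, 7): e=[-16,76,8] → ·
    (5,4)@(11, 9): e=[34,0,34] → #  [on edge]
    (7,4)@(15, 9): e=[-10,56,22] → ·
    (10,11)@(21, 23): e=[-34,0,102] → ·  [on edge]
  covered (9 px):
    · · · · · · · · · · · ·
    · · · # · · · · · · · ·
    · · · · # # · · · · · ·
    · · · · · # # · · · · ·
    · · · · · # # · · · · ·
    · · · · · · # · · · · ·
    · · · · · · · # · · · ·
    · · · · · · · · · · · ·
    · · · · · · · · · · · ·
    · · · · · · · · · · · ·
    · · · · · · · · · · · ·
    · · · · · · · · · · · ·
T1:
  2·area = 56
  edge (4, 2)→(12, 2): d=(8,0) top-left  bias=+0
  edge (12, 2)→(21, 9): d=(9,7) right/bottom  bias=-1
  edge (21, 9)→(4, 2): d=(-17,-7) top-left  bias=+0
    (3,1)@(7, 3): e=[8,44,4] → #
    (4,1)@(9, 3): e=[8,30,18] → #
    (5,1)@(11, 3): e=[8,16,32] → #
    (6,1)@(13, 3): e=[8,2,46] → #
    (7,1)@(15, 3): e=[8,-12,60] → ·
    (3,2)@(7, 5): e=[24,62,-30] → ·
    (4,2)@(9, 5): e=[24,48,-16] → ·
    (5,2)@(11, 5): e=[24,34,-2] → ·
    (6,2)@(13, 5): e=[24,20,12] → #
    (7,2)@(15, 5): e=[24,6,26] → #
    (8,2)@(17, 5): e=[24,-8,40] → ·
    (6,3)@(13, 7): e=[40,38,-22] → ·
    (10,4)@(21, 9): e=[56,0,0] → ·  [on edge]
  covered (7 px):
    · · · · · · · · · · · ·
    · · · # # # # · · · · ·
    · · · · · · # # · · · ·
    · · · · · · · · # · · ·
    · · · · · · · · · · · ·
    · · · · · · · · · · · ·
    · · · · · · · · · · · ·
    · · · · · · · · · · · ·
    · · · · · · · · · · · ·
    · · · · · · · · · · · ·
    · · · · · · · · · · · ·
    · · · · · · · · · · · ·

Result: [[3,1],[4,1],[5,1],[6,1],[6,2],[7,2],[8,3]]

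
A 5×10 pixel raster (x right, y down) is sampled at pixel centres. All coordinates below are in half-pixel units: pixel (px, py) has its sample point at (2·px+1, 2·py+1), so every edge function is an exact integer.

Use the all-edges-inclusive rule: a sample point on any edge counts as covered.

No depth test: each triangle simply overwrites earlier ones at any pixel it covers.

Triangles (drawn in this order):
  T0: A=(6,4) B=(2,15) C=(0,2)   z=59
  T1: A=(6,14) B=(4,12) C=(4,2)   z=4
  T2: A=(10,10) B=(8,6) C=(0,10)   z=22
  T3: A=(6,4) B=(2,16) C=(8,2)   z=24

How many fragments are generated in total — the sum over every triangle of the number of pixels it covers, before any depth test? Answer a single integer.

T0:
  2·area = 74
  edge (6, 4)→(2, 15): d=(-4,11) inclusive
  edge (2, 15)→(0, 2): d=(-2,-13) inclusive
  edge (0, 2)→(6, 4): d=(6,2) inclusive
    (0,1)@(1, 3): e=[59,11,4] → █
    (1,1)@(3, 3): e=[37,37,0] → █  [on edge]
    (2,1)@(5, 3): e=[15,63,-4] → ·
    (0,2)@(1, 5): e=[51,7,16] → █
    (2,2)@(5, 5): e=[7,59,8] → █
    (3,2)@(7, 5): e=[-15,85,4] → ·
    (4,2)@(9, 5): e=[-37,111,0] → ·  [on edge]
    (0,3)@(1, 7): e=[43,3,28] → █
    (2,3)@(5, 7): e=[-1,55,20] → ·
    (0,4)@(1, 9): e=[35,-1,40] → ·
    (1,4)@(3, 9): e=[13,25,36] → █
    (2,4)@(5, 9): e=[-9,51,32] → ·
  covered (9 px):
    · · · · ·
    █ █ · · ·
    █ █ █ · ·
    █ █ · · ·
    · █ · · ·
    · █ · · ·
    · · · · ·
    · · · · ·
    · · · · ·
    · · · · ·
T1:
  2·area = 20
  edge (6, 14)→(4, 12): d=(-2,-2) inclusive
  edge (4, 12)→(4, 2): d=(0,-10) inclusive
  edge (4, 2)→(6, 14): d=(2,12) inclusive
    (0,4)@(1, 9): e=[0,-30,50] → ·  [on edge]
    (2,4)@(5, 9): e=[8,10,2] → █
    (3,4)@(7, 9): e=[12,30,-22] → ·
    (1,5)@(3, 11): e=[0,-10,30] → ·  [on edge]
    (2,5)@(5, 11): e=[4,10,6] → █
    (3,5)@(7, 11): e=[8,30,-18] → ·
    (2,6)@(5, 13): e=[0,10,10] → █  [on edge]
    (3,6)@(7, 13): e=[4,30,-14] → ·
    (2,7)@(5, 15): e=[-4,10,14] → ·
    (3,7)@(7, 15): e=[0,30,-10] → ·  [on edge]
    (4,8)@(9, 17): e=[0,50,-30] → ·  [on edge]
  covered (3 px):
    · · · · ·
    · · · · ·
    · · · · ·
    · · · · ·
    · · █ · ·
    · · █ · ·
    · · █ · ·
    · · · · ·
    · · · · ·
    · · · · ·
T2:
  2·area = 40  (B↔C swapped to make it positive)
  edge (10, 10)→(0, 10): d=(-10,0) inclusive
  edge (0, 10)→(8, 6): d=(8,-4) inclusive
  edge (8, 6)→(10, 10): d=(2,4) inclusive
    (3,3)@(7, 7): e=[30,4,6] → █
    (4,3)@(9, 7): e=[30,12,-2] → ·
    (1,4)@(3, 9): e=[10,4,26] → █
    (2,4)@(5, 9): e=[10,12,18] → █
    (4,4)@(9, 9): e=[10,28,2] → █
    (1,5)@(3, 11): e=[-10,20,30] → ·
    (2,5)@(5, 11): e=[-10,28,22] → ·
    (3,5)@(7, 11): e=[-10,36,14] → ·
    (4,5)@(9, 11): e=[-10,44,6] → ·
  covered (5 px):
    · · · · ·
    · · · · ·
    · · · · ·
    · · · █ ·
    · █ █ █ █
    · · · · ·
    · · · · ·
    · · · · ·
    · · · · ·
    · · · · ·
T3:
  2·area = 16  (B↔C swapped to make it positive)
  edge (6, 4)→(8, 2): d=(2,-2) inclusive
  edge (8, 2)→(2, 16): d=(-6,14) inclusive
  edge (2, 16)→(6, 4): d=(4,-12) inclusive
    (3,0)@(7, 1): e=[-4,20,0] → ·  [on edge]
    (4,0)@(9, 1): e=[0,-8,24] → ·  [on edge]
    (3,1)@(7, 3): e=[0,8,8] → █  [on edge]
    (4,1)@(9, 3): e=[4,-20,32] → ·
    (2,2)@(5, 5): e=[0,24,-8] → ·  [on edge]
    (3,2)@(7, 5): e=[4,-4,16] → ·
    (1,3)@(3, 7): e=[0,40,-24] → ·  [on edge]
    (2,3)@(5, 7): e=[4,12,0] → █  [on edge]
    (3,3)@(7, 7): e=[8,-16,24] → ·
    (0,4)@(1, 9): e=[0,56,-40] → ·  [on edge]
    (2,4)@(5, 9): e=[8,0,8] → █  [on edge]
    (3,4)@(7, 9): e=[12,-28,32] → ·
    (1,6)@(3, 13): e=[12,4,0] → █  [on edge]
    (0,9)@(1, 19): e=[20,-4,0] → ·  [on edge]
  covered (4 px):
    · · · · ·
    · · · █ ·
    · · · · ·
    · · █ · ·
    · · █ · ·
    · · · · ·
    · █ · · ·
    · · · · ·
    · · · · ·
    · · · · ·

Answer: 21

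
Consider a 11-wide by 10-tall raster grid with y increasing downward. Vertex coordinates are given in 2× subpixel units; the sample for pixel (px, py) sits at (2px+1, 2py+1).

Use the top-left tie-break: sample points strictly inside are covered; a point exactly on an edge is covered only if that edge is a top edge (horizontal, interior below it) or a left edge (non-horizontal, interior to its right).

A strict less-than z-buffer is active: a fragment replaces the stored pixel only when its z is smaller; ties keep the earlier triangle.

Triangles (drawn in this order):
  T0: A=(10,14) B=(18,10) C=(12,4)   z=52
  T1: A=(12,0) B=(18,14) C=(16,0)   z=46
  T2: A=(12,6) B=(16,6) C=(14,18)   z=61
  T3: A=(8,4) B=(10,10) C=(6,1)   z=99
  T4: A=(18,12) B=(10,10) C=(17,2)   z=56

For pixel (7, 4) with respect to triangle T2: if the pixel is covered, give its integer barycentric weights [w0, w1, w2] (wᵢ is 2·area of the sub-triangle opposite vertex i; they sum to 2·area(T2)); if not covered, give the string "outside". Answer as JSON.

T0:
  2·area = 72  (B↔C swapped to make it positive)
  edge (10, 14)→(12, 4): d=(2,-10) top-left  bias=+0
  edge (12, 4)→(18, 10): d=(6,6) right/bottom  bias=-1
  edge (18, 10)→(10, 14): d=(-8,4) right/bottom  bias=-1
    (4,0)@(9, 1): e=[-36,0,108] → ·  [on edge]
    (5,1)@(11, 3): e=[-12,0,84] → ·  [on edge]
    (6,2)@(13, 5): e=[12,0,60] → ·  [on edge]
    (6,3)@(13, 7): e=[16,12,44] → #
    (7,3)@(15, 7): e=[36,0,36] → ·  [on edge]
    (5,4)@(11, 9): e=[0,36,36] → #  [on edge]
    (7,4)@(15, 9): e=[40,12,20] → #
    (8,4)@(17, 9): e=[60,0,12] → ·  [on edge]
    (5,5)@(11, 11): e=[4,48,20] → #
    (8,5)@(17, 11): e=[64,12,-4] → ·
    (9,5)@(19, 11): e=[84,0,-12] → ·  [on edge]
    (5,6)@(11, 13): e=[8,60,4] → #
    (10,6)@(21, 13): e=[108,0,-36] → ·  [on edge]
    (4,9)@(9, 19): e=[0,108,-36] → ·  [on edge]
  covered (8 px):
    · · · · · · · · · · ·
    · · · · · · · · · · ·
    · · · · · · · · · · ·
    · · · · · · # · · · ·
    · · · · · # # # · · ·
    · · · · · # # # · · ·
    · · · · · # · · · · ·
    · · · · · · · · · · ·
    · · · · · · · · · · ·
    · · · · · · · · · · ·
T1:
  2·area = 56  (B↔C swapped to make it positive)
  edge (12, 0)→(16, 0): d=(4,0) top-left  bias=+0
  edge (16, 0)→(18, 14): d=(2,14) right/bottom  bias=-1
  edge (18, 14)→(12, 0): d=(-6,-14) top-left  bias=+0
    (6,0)@(13, 1): e=[4,44,8] → #
    (7,0)@(15, 1): e=[4,16,36] → #
    (8,0)@(17, 1): e=[4,-12,64] → ·
    (6,1)@(13, 3): e=[12,48,-4] → ·
    (7,1)@(15, 3): e=[12,20,24] → #
    (8,1)@(17, 3): e=[12,-8,52] → ·
    (7,2)@(15, 5): e=[20,24,12] → #
    (8,2)@(17, 5): e=[20,-4,40] → ·
    (7,3)@(15, 7): e=[28,28,0] → #  [on edge]
    (8,3)@(17, 7): e=[28,0,28] → ·  [on edge]
    (7,4)@(15, 9): e=[36,32,-12] → ·
    (8,4)@(17, 9): e=[36,4,16] → #
  covered (7 px):
    · · · · · · # # · · ·
    · · · · · · · # · · ·
    · · · · · · · # · · ·
    · · · · · · · # · · ·
    · · · · · · · · # · ·
    · · · · · · · · # · ·
    · · · · · · · · · · ·
    · · · · · · · · · · ·
    · · · · · · · · · · ·
    · · · · · · · · · · ·
T2:
  2·area = 48
  edge (12, 6)→(16, 6): d=(4,0) top-left  bias=+0
  edge (16, 6)→(14, 18): d=(-2,12) right/bottom  bias=-1
  edge (14, 18)→(12, 6): d=(-2,-12) top-left  bias=+0
    (6,3)@(13, 7): e=[4,34,10] → #
    (7,3)@(15, 7): e=[4,10,34] → #
    (8,3)@(17, 7): e=[4,-14,58] → ·
    (6,4)@(13, 9): e=[12,30,6] → #
    (8,4)@(17, 9): e=[12,-18,54] → ·
    (6,5)@(13, 11): e=[20,26,2] → #
    (8,5)@(17, 11): e=[20,-22,50] → ·
    (6,6)@(13, 13): e=[28,22,-2] → ·
    (7,6)@(15, 13): e=[28,-2,22] → ·
  covered (6 px):
    · · · · · · · · · · ·
    · · · · · · · · · · ·
    · · · · · · · · · · ·
    · · · · · · # # · · ·
    · · · · · · # # · · ·
    · · · · · · # # · · ·
    · · · · · · · · · · ·
    · · · · · · · · · · ·
    · · · · · · · · · · ·
    · · · · · · · · · · ·
T3:
  2·area = 6
  edge (8, 4)→(10, 10): d=(2,6) right/bottom  bias=-1
  edge (10, 10)→(6, 1): d=(-4,-9) top-left  bias=+0
  edge (6, 1)→(8, 4): d=(2,3) right/bottom  bias=-1
    (3,0)@(7, 1): e=[0,9,-3] → ·  [on edge]
    (3,1)@(7, 3): e=[4,1,1] → #
    (4,1)@(9, 3): e=[-8,19,-5] → ·
    (3,2)@(7, 5): e=[8,-7,5] → ·
    (4,3)@(9, 7): e=[0,3,3] → ·  [on edge]
    (5,6)@(11, 13): e=[0,-3,9] → ·  [on edge]
    (6,9)@(13, 19): e=[0,-9,15] → ·  [on edge]
  covered (1 px):
    · · · · · · · · · · ·
    · · · # · · · · · · ·
    · · · · · · · · · · ·
    · · · · · · · · · · ·
    · · · · · · · · · · ·
    · · · · · · · · · · ·
    · · · · · · · · · · ·
    · · · · · · · · · · ·
    · · · · · · · · · · ·
    · · · · · · · · · · ·
T4:
  2·area = 78
  edge (18, 12)→(10, 10): d=(-8,-2) top-left  bias=+0
  edge (10, 10)→(17, 2): d=(7,-8) top-left  bias=+0
  edge (17, 2)→(18, 12): d=(1,10) right/bottom  bias=-1
    (8,1)@(17, 3): e=[70,7,1] → #
    (9,1)@(19, 3): e=[74,23,-19] → ·
    (7,2)@(15, 5): e=[50,5,23] → #
    (9,2)@(19, 5): e=[58,37,-17] → ·
    (6,3)@(13, 7): e=[30,3,45] → #
    (9,3)@(19, 7): e=[42,51,-15] → ·
    (5,4)@(11, 9): e=[10,1,67] → #
    (9,4)@(19, 9): e=[26,65,-13] → ·
    (5,5)@(11, 11): e=[-6,15,69] → ·
    (6,5)@(13, 11): e=[-2,31,49] → ·
    (7,5)@(15, 11): e=[2,47,29] → #
    (9,5)@(19, 11): e=[10,79,-11] → ·
  covered (12 px):
    · · · · · · · · · · ·
    · · · · · · · · # · ·
    · · · · · · · # # · ·
    · · · · · · # # # · ·
    · · · · · # # # # · ·
    · · · · · · · # # · ·
    · · · · · · · · · · ·
    · · · · · · · · · · ·
    · · · · · · · · · · ·
    · · · · · · · · · · ·

Final: [6,30,12]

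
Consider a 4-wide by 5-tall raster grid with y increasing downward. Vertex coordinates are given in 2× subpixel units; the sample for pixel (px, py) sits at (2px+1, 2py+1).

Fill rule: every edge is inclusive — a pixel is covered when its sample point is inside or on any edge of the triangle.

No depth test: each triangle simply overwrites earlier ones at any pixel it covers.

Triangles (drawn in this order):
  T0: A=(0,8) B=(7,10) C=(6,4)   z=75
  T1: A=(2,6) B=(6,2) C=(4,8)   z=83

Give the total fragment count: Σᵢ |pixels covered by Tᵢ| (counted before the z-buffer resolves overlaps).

T0:
  2·area = 40  (B↔C swapped to make it positive)
  edge (0, 8)→(6, 4): d=(6,-4) inclusive
  edge (6, 4)→(7, 10): d=(1,6) inclusive
  edge (7, 10)→(0, 8): d=(-7,-2) inclusive
    (2,2)@(5, 5): e=[2,7,31] → X
    (3,2)@(7, 5): e=[10,-5,35] → .
    (1,3)@(3, 7): e=[6,21,13] → X
    (3,3)@(7, 7): e=[22,-3,21] → .
    (1,4)@(3, 9): e=[18,23,-1] → .
    (2,4)@(5, 9): e=[26,11,3] → X
    (3,4)@(7, 9): e=[34,-1,7] → .
  covered (4 px):
    . . . .
    . . . .
    . . X .
    . X X .
    . . X .
T1:
  2·area = 16
  edge (2, 6)→(6, 2): d=(4,-4) inclusive
  edge (6, 2)→(4, 8): d=(-2,6) inclusive
  edge (4, 8)→(2, 6): d=(-2,-2) inclusive
    (3,0)@(7, 1): e=[0,-4,20] → .  [on edge]
    (2,1)@(5, 3): e=[0,4,12] → X  [on edge]
    (3,1)@(7, 3): e=[8,-8,16] → .
    (0,2)@(1, 5): e=[-8,24,0] → .  [on edge]
    (1,2)@(3, 5): e=[0,12,4] → X  [on edge]
    (2,2)@(5, 5): e=[8,0,8] → X  [on edge]
    (3,2)@(7, 5): e=[16,-12,12] → .
    (0,3)@(1, 7): e=[0,20,-4] → .  [on edge]
    (1,3)@(3, 7): e=[8,8,0] → X  [on edge]
    (2,3)@(5, 7): e=[16,-4,4] → .
    (1,4)@(3, 9): e=[16,4,-4] → .
    (2,4)@(5, 9): e=[24,-8,0] → .  [on edge]
  covered (4 px):
    . . . .
    . . X .
    . X X .
    . X . .
    . . . .

Answer: 8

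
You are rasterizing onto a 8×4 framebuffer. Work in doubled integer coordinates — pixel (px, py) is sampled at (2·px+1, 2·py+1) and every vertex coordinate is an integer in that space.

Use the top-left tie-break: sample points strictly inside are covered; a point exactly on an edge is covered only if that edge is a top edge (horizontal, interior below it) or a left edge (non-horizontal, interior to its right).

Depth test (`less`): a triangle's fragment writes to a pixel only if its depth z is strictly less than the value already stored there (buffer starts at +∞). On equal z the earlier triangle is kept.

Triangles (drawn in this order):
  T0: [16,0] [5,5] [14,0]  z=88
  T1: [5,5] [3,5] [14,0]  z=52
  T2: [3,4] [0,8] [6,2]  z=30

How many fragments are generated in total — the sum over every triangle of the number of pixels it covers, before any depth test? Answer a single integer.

T0:
  2·area = 10
  edge (16, 0)→(5, 5): d=(-11,5) right/bottom  bias=-1
  edge (5, 5)→(14, 0): d=(9,-5) top-left  bias=+0
  edge (14, 0)→(16, 0): d=(2,0) top-left  bias=+0
    (6,0)@(13, 1): e=[4,4,2] → #
    (7,0)@(15, 1): e=[-6,14,2] → ·
    (4,1)@(9, 3): e=[2,2,6] → #
    (5,1)@(11, 3): e=[-8,12,6] → ·
    (6,1)@(13, 3): e=[-18,22,6] → ·
    (2,2)@(5, 5): e=[0,0,10] → ·  [on edge]
    (4,2)@(9, 5): e=[-20,20,10] → ·
  covered (2 px):
    · · · · · · # ·
    · · · · # · · ·
    · · · · · · · ·
    · · · · · · · ·
T1:
  2·area = 10
  edge (5, 5)→(3, 5): d=(-2,0) right/bottom  bias=-1
  edge (3, 5)→(14, 0): d=(11,-5) top-left  bias=+0
  edge (14, 0)→(5, 5): d=(-9,5) right/bottom  bias=-1
    (0,2)@(1, 5): e=[0,-10,20] → ·  [on edge]
    (1,2)@(3, 5): e=[0,0,10] → ·  [on edge]
    (2,2)@(5, 5): e=[0,10,0] → ·  [on edge]
    (3,2)@(7, 5): e=[0,20,-10] → ·  [on edge]
    (4,2)@(9, 5): e=[0,30,-20] → ·  [on edge]
    (5,2)@(11, 5): e=[0,40,-30] → ·  [on edge]
    (6,2)@(13, 5): e=[0,50,-40] → ·  [on edge]
    (7,2)@(15, 5): e=[0,60,-50] → ·  [on edge]
  covered (0 px):
    · · · · · · · ·
    · · · · · · · ·
    · · · · · · · ·
    · · · · · · · ·
T2:
  2·area = 6  (B↔C swapped to make it positive)
  edge (3, 4)→(6, 2): d=(3,-2) top-left  bias=+0
  edge (6, 2)→(0, 8): d=(-6,6) right/bottom  bias=-1
  edge (0, 8)→(3, 4): d=(3,-4) top-left  bias=+0
    (3,0)@(7, 1): e=[-1,0,7] → ·  [on edge]
    (2,1)@(5, 3): e=[1,0,5] → ·  [on edge]
    (1,2)@(3, 5): e=[3,0,3] → ·  [on edge]
    (0,3)@(1, 7): e=[5,0,1] → ·  [on edge]
  covered (0 px):
    · · · · · · · ·
    · · · · · · · ·
    · · · · · · · ·
    · · · · · · · ·

Answer: 2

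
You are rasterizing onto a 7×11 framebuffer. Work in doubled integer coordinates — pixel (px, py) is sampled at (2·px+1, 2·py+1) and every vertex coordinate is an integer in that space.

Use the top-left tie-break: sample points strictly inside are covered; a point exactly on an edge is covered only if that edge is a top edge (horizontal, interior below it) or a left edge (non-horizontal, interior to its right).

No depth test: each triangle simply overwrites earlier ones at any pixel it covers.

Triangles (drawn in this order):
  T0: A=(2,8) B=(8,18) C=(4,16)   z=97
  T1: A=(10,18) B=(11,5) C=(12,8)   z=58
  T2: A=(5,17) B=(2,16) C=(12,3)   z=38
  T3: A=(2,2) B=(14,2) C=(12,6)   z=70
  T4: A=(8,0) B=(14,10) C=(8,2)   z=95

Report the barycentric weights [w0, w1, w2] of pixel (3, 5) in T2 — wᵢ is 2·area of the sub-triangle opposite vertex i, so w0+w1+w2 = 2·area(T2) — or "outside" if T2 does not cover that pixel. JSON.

T0:
  2·area = 28
  edge (2, 8)→(8, 18): d=(6,10) right/bottom  bias=-1
  edge (8, 18)→(4, 16): d=(-4,-2) top-left  bias=+0
  edge (4, 16)→(2, 8): d=(-2,-8) top-left  bias=+0
    (1,5)@(3, 11): e=[8,18,2] → X
    (2,5)@(5, 11): e=[-12,22,18] → .
    (1,6)@(3, 13): e=[20,10,-2] → .
    (2,6)@(5, 13): e=[0,14,14] → .  [on edge]
    (2,7)@(5, 15): e=[12,6,10] → X
    (3,7)@(7, 15): e=[-8,10,26] → .
    (2,8)@(5, 17): e=[24,-2,6] → .
    (3,8)@(7, 17): e=[4,2,22] → X
    (4,8)@(9, 17): e=[-16,6,38] → .
    (3,9)@(7, 19): e=[16,-6,18] → .
  covered (3 px):
    . . . . . . .
    . . . . . . .
    . . . . . . .
    . . . . . . .
    . . . . . . .
    . X . . . . .
    . . . . . . .
    . . X . . . .
    . . . X . . .
    . . . . . . .
    . . . . . . .
T1:
  2·area = 16
  edge (10, 18)→(11, 5): d=(1,-13) top-left  bias=+0
  edge (11, 5)→(12, 8): d=(1,3) right/bottom  bias=-1
  edge (12, 8)→(10, 18): d=(-2,10) right/bottom  bias=-1
    (6,1)@(13, 3): e=[24,-8,0] → .  [on edge]
    (5,2)@(11, 5): e=[0,0,16] → .  [on edge]
    (5,3)@(11, 7): e=[2,2,12] → X
    (6,3)@(13, 7): e=[28,-4,-8] → .
    (5,4)@(11, 9): e=[4,4,8] → X
    (6,4)@(13, 9): e=[30,-2,-12] → .
    (5,5)@(11, 11): e=[6,6,4] → X
    (6,5)@(13, 11): e=[32,0,-16] → .  [on edge]
    (5,6)@(11, 13): e=[8,8,0] → .  [on edge]
  covered (3 px):
    . . . . . . .
    . . . . . . .
    . . . . . . .
    . . . . . X .
    . . . . . X .
    . . . . . X .
    . . . . . . .
    . . . . . . .
    . . . . . . .
    . . . . . . .
    . . . . . . .
T2:
  2·area = 49
  edge (5, 17)→(2, 16): d=(-3,-1) top-left  bias=+0
  edge (2, 16)→(12, 3): d=(10,-13) top-left  bias=+0
  edge (12, 3)→(5, 17): d=(-7,14) right/bottom  bias=-1
    (6,0)@(13, 1): e=[56,-7,0] → .  [on edge]
    (5,2)@(11, 5): e=[42,7,0] → .  [on edge]
    (4,3)@(9, 7): e=[34,1,14] → X
    (5,3)@(11, 7): e=[36,27,-14] → .
    (4,4)@(9, 9): e=[28,21,0] → .  [on edge]
    (3,5)@(7, 11): e=[20,15,14] → X
    (4,5)@(9, 11): e=[22,41,-14] → .
    (2,6)@(5, 13): e=[12,9,28] → X
    (3,6)@(7, 13): e=[14,35,0] → .  [on edge]
    (1,7)@(3, 15): e=[4,3,42] → X
    (3,7)@(7, 15): e=[8,55,-14] → .
    (1,8)@(3, 17): e=[-2,23,28] → .
    (2,8)@(5, 17): e=[0,49,0] → .  [on edge]
    (5,9)@(11, 19): e=[0,147,-98] → .  [on edge]
    (1,10)@(3, 21): e=[-14,63,0] → .  [on edge]
  covered (5 px):
    . . . . . . .
    . . . . . . .
    . . . . . . .
    . . . . X . .
    . . . . . . .
    . . . X . . .
    . . X . . . .
    . X X . . . .
    . . . . . . .
    . . . . . . .
    . . . . . . .
T3:
  2·area = 48
  edge (2, 2)→(14, 2): d=(12,0) top-left  bias=+0
  edge (14, 2)→(12, 6): d=(-2,4) right/bottom  bias=-1
  edge (12, 6)→(2, 2): d=(-10,-4) top-left  bias=+0
    (2,1)@(5, 3): e=[12,34,2] → X
    (3,1)@(7, 3): e=[12,26,10] → X
    (4,1)@(9, 3): e=[12,18,18] → X
    (5,1)@(11, 3): e=[12,10,26] → X
    (6,1)@(13, 3): e=[12,2,34] → X
    (2,2)@(5, 5): e=[36,30,-18] → .
    (3,2)@(7, 5): e=[36,22,-10] → .
    (4,2)@(9, 5): e=[36,14,-2] → .
    (5,2)@(11, 5): e=[36,6,6] → X
    (6,2)@(13, 5): e=[36,-2,14] → .
    (5,3)@(11, 7): e=[60,2,-14] → .
  covered (6 px):
    . . . . . . .
    . . X X X X X
    . . . . . X .
    . . . . . . .
    . . . . . . .
    . . . . . . .
    . . . . . . .
    . . . . . . .
    . . . . . . .
    . . . . . . .
    . . . . . . .
T4:
  2·area = 12
  edge (8, 0)→(14, 10): d=(6,10) right/bottom  bias=-1
  edge (14, 10)→(8, 2): d=(-6,-8) top-left  bias=+0
  edge (8, 2)→(8, 0): d=(0,-2) top-left  bias=+0
    (4,1)@(9, 3): e=[8,2,2] → X
    (5,1)@(11, 3): e=[-12,18,6] → .
    (4,2)@(9, 5): e=[20,-10,2] → .
    (5,2)@(11, 5): e=[0,6,6] → .  [on edge]
  covered (1 px):
    . . . . . . .
    . . . . X . .
    . . . . . . .
    . . . . . . .
    . . . . . . .
    . . . . . . .
    . . . . . . .
    . . . . . . .
    . . . . . . .
    . . . . . . .
    . . . . . . .

Result: [15,14,20]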